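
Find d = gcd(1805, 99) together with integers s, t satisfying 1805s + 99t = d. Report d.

Apply Euclid's algorithm to 1805 and 99:
1805 = 18·99 + 23
99 = 4·23 + 7
23 = 3·7 + 2
7 = 3·2 + 1
2 = 2·1 + 0
gcd(1805, 99) = 1.
Back-substituting:
1 = 7 − 3·2
1 = −3·23 + 10·7
1 = 10·99 − 43·23
1 = −43·1805 + 784·99
So 1 = (-43)·1805 + (784)·99.

1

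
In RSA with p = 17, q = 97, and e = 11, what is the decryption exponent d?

419

φ(n) = (p−1)(q−1) = 16·96 = 1536.
Need d with 11·d ≡ 1 (mod 1536). Apply the extended Euclidean algorithm:
1536 = 139·11 + 7
11 = 1·7 + 4
7 = 1·4 + 3
4 = 1·3 + 1
3 = 3·1 + 0
Back-substitute:
1 = 4 − 3
1 = −7 + 2·4
1 = 2·11 − 3·7
1 = −3·1536 + 419·11
So 11·419 ≡ 1 (mod 1536), hence d = 419.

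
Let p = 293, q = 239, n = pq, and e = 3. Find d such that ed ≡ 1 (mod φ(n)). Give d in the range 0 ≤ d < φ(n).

φ(n) = (p−1)(q−1) = 292·238 = 69496.
Need d with 3·d ≡ 1 (mod 69496). Apply the extended Euclidean algorithm:
69496 = 23165*3 + 1
3 = 3*1 + 0
Back-substitute:
1 = 69496 − 23165·3
So 3·(-23165) ≡ 1 (mod 69496), hence d ≡ -23165 ≡ 46331 (mod 69496).

46331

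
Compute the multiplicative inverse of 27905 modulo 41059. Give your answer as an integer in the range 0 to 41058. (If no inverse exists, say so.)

18357

gcd(41059, 27905) by repeated division:
41059 = 1·27905 + 13154
27905 = 2·13154 + 1597
13154 = 8·1597 + 378
1597 = 4·378 + 85
378 = 4·85 + 38
85 = 2·38 + 9
38 = 4·9 + 2
9 = 4·2 + 1
2 = 2·1 + 0
gcd = 1, so the inverse exists. Back-substitute:
1 = 9 − 4·2
1 = −4·38 + 17·9
1 = 17·85 − 38·38
1 = −38·378 + 169·85
1 = 169·1597 − 714·378
1 = −714·13154 + 5881·1597
1 = 5881·27905 − 12476·13154
1 = −12476·41059 + 18357·27905
So 27905·18357 ≡ 1 (mod 41059).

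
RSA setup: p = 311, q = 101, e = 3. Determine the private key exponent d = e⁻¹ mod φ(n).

φ(n) = (p−1)(q−1) = 310·100 = 31000.
Need d with 3·d ≡ 1 (mod 31000). Apply the extended Euclidean algorithm:
31000 = 10333·3 + 1
3 = 3·1 + 0
Back-substitute:
1 = 31000 − 10333·3
So 3·(-10333) ≡ 1 (mod 31000), hence d ≡ -10333 ≡ 20667 (mod 31000).

20667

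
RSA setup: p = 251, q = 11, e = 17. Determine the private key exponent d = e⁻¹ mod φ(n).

2353

φ(n) = (p−1)(q−1) = 250·10 = 2500.
Need d with 17·d ≡ 1 (mod 2500). Apply the extended Euclidean algorithm:
2500 = 147*17 + 1
17 = 17*1 + 0
Back-substitute:
1 = 2500 − 147·17
So 17·(-147) ≡ 1 (mod 2500), hence d ≡ -147 ≡ 2353 (mod 2500).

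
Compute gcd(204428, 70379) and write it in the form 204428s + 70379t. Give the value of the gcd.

1

Euclidean algorithm:
204428 = 2×70379 + 63670
70379 = 1×63670 + 6709
63670 = 9×6709 + 3289
6709 = 2×3289 + 131
3289 = 25×131 + 14
131 = 9×14 + 5
14 = 2×5 + 4
5 = 1×4 + 1
4 = 4×1 + 0
gcd(204428, 70379) = 1.
Express as a combination:
1 = 5 − 4
1 = −14 + 3·5
1 = 3·131 − 28·14
1 = −28·3289 + 703·131
1 = 703·6709 − 1434·3289
1 = −1434·63670 + 13609·6709
1 = 13609·70379 − 15043·63670
1 = −15043·204428 + 43695·70379
So 1 = (-15043)·204428 + (43695)·70379.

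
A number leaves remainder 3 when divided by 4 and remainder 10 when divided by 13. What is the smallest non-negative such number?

Write x = 3 + 4·k. Then 4·k ≡ 10 − 3 ≡ 7 (mod 13).
Need 4⁻¹ mod 13. Extended Euclid on (13, 4):
13 = 3*4 + 1
4 = 4*1 + 0
Back-substitute:
1 = 13 − 3·4
4⁻¹ ≡ 10 (mod 13), so k ≡ 10·7 ≡ 5 (mod 13).
x = 3 + 4·5 = 23.

23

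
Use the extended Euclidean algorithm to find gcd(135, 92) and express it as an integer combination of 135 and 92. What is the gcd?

Repeated division:
135 = 1*92 + 43
92 = 2*43 + 6
43 = 7*6 + 1
6 = 6*1 + 0
gcd(135, 92) = 1.
Working backward:
1 = 43 − 7·6
1 = −7·92 + 15·43
1 = 15·135 − 22·92
So 1 = (15)·135 + (-22)·92.

1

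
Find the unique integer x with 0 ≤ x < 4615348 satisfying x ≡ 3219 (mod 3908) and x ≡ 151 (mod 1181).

Write x = 3219 + 3908·k. Then 3908·k ≡ 151 − 3219 ≡ 475 (mod 1181).
Need 3908⁻¹ mod 1181. Extended Euclid on (1181, 365):
1181 = 3·365 + 86
365 = 4·86 + 21
86 = 4·21 + 2
21 = 10·2 + 1
2 = 2·1 + 0
Back-substitute:
1 = 21 − 10·2
1 = −10·86 + 41·21
1 = 41·365 − 174·86
1 = −174·1181 + 563·365
3908⁻¹ ≡ 563 (mod 1181), so k ≡ 563·475 ≡ 519 (mod 1181).
x = 3219 + 3908·519 = 2031471.

2031471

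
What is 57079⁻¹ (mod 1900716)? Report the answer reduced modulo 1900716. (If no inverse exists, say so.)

Apply the Euclidean algorithm to 1900716 and 57079:
1900716 = 33·57079 + 17109
57079 = 3·17109 + 5752
17109 = 2·5752 + 5605
5752 = 1·5605 + 147
5605 = 38·147 + 19
147 = 7·19 + 14
19 = 1·14 + 5
14 = 2·5 + 4
5 = 1·4 + 1
4 = 4·1 + 0
Since gcd(57079, 1900716) = 1, back-substitute to write 1 as a combination:
1 = 5 − 4
1 = −14 + 3·5
1 = 3·19 − 4·14
1 = −4·147 + 31·19
1 = 31·5605 − 1182·147
1 = −1182·5752 + 1213·5605
1 = 1213·17109 − 3608·5752
1 = −3608·57079 + 12037·17109
1 = 12037·1900716 − 400829·57079
Hence 57079⁻¹ ≡ -400829 ≡ 1499887 (mod 1900716).

1499887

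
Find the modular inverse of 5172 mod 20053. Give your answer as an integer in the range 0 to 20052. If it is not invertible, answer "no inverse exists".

Run Euclid on (20053, 5172):
20053 = 3*5172 + 4537
5172 = 1*4537 + 635
4537 = 7*635 + 92
635 = 6*92 + 83
92 = 1*83 + 9
83 = 9*9 + 2
9 = 4*2 + 1
2 = 2*1 + 0
gcd = 1, so the inverse exists. Back-substitute:
1 = 9 − 4·2
1 = −4·83 + 37·9
1 = 37·92 − 41·83
1 = −41·635 + 283·92
1 = 283·4537 − 2022·635
1 = −2022·5172 + 2305·4537
1 = 2305·20053 − 8937·5172
So 5172·(-8937) ≡ 1 (mod 20053), and -8937 ≡ 11116 (mod 20053).

11116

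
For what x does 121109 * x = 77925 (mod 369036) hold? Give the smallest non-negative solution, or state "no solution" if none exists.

171969

First find gcd(121109, 369036):
369036 = 3×121109 + 5709
121109 = 21×5709 + 1220
5709 = 4×1220 + 829
1220 = 1×829 + 391
829 = 2×391 + 47
391 = 8×47 + 15
47 = 3×15 + 2
15 = 7×2 + 1
2 = 2×1 + 0
gcd = 1, so a unique solution mod 369036 exists.
Back-substitute for the Bézout coefficients:
1 = 15 − 7·2
1 = −7·47 + 22·15
1 = 22·391 − 183·47
1 = −183·829 + 388·391
1 = 388·1220 − 571·829
1 = −571·5709 + 2672·1220
1 = 2672·121109 − 56683·5709
1 = −56683·369036 + 172721·121109
So 121109·(172721) ≡ 1 (mod 369036), giving 121109⁻¹ ≡ 172721.
x ≡ 121109⁻¹·77925 ≡ 172721·77925 ≡ 171969 (mod 369036).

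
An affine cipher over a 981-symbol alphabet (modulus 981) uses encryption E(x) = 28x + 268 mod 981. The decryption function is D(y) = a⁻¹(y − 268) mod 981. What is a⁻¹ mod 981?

946

Extended Euclidean algorithm:
981 = 35*28 + 1
28 = 28*1 + 0
gcd = 1, so the inverse exists. Back-substitute:
1 = 981 − 35·28
So 28·(-35) ≡ 1 (mod 981), and -35 ≡ 946 (mod 981).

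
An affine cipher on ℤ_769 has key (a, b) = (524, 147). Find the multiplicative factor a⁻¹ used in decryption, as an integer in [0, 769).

656

Extended Euclidean algorithm:
769 = 1×524 + 245
524 = 2×245 + 34
245 = 7×34 + 7
34 = 4×7 + 6
7 = 1×6 + 1
6 = 6×1 + 0
Since gcd(524, 769) = 1, back-substitute to write 1 as a combination:
1 = 7 − 6
1 = −34 + 5·7
1 = 5·245 − 36·34
1 = −36·524 + 77·245
1 = 77·769 − 113·524
Hence 524⁻¹ ≡ -113 ≡ 656 (mod 769).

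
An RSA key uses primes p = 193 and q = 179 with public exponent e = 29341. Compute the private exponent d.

φ(n) = (p−1)(q−1) = 192·178 = 34176.
Need d with 29341·d ≡ 1 (mod 34176). Apply the extended Euclidean algorithm:
34176 = 1·29341 + 4835
29341 = 6·4835 + 331
4835 = 14·331 + 201
331 = 1·201 + 130
201 = 1·130 + 71
130 = 1·71 + 59
71 = 1·59 + 12
59 = 4·12 + 11
12 = 1·11 + 1
11 = 11·1 + 0
Back-substitute:
1 = 12 − 11
1 = −59 + 5·12
1 = 5·71 − 6·59
1 = −6·130 + 11·71
1 = 11·201 − 17·130
1 = −17·331 + 28·201
1 = 28·4835 − 409·331
1 = −409·29341 + 2482·4835
1 = 2482·34176 − 2891·29341
So 29341·(-2891) ≡ 1 (mod 34176), hence d ≡ -2891 ≡ 31285 (mod 34176).

31285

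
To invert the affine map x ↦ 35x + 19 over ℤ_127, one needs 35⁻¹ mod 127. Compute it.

Run Euclid on (127, 35):
127 = 3*35 + 22
35 = 1*22 + 13
22 = 1*13 + 9
13 = 1*9 + 4
9 = 2*4 + 1
4 = 4*1 + 0
Since gcd(35, 127) = 1, back-substitute to write 1 as a combination:
1 = 9 − 2·4
1 = −2·13 + 3·9
1 = 3·22 − 5·13
1 = −5·35 + 8·22
1 = 8·127 − 29·35
Hence 35⁻¹ ≡ -29 ≡ 98 (mod 127).

98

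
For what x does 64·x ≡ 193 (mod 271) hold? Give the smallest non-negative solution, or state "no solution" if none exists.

First find gcd(64, 271):
271 = 4*64 + 15
64 = 4*15 + 4
15 = 3*4 + 3
4 = 1*3 + 1
3 = 3*1 + 0
gcd = 1, so a unique solution mod 271 exists.
Back-substitute for the Bézout coefficients:
1 = 4 − 3
1 = −15 + 4·4
1 = 4·64 − 17·15
1 = −17·271 + 72·64
So 64·(72) ≡ 1 (mod 271), giving 64⁻¹ ≡ 72.
x ≡ 64⁻¹·193 ≡ 72·193 ≡ 75 (mod 271).

75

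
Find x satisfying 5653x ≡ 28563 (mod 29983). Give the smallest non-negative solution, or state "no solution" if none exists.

5903

First find gcd(5653, 29983):
29983 = 5×5653 + 1718
5653 = 3×1718 + 499
1718 = 3×499 + 221
499 = 2×221 + 57
221 = 3×57 + 50
57 = 1×50 + 7
50 = 7×7 + 1
7 = 7×1 + 0
gcd = 1, so a unique solution mod 29983 exists.
Back-substitute for the Bézout coefficients:
1 = 50 − 7·7
1 = −7·57 + 8·50
1 = 8·221 − 31·57
1 = −31·499 + 70·221
1 = 70·1718 − 241·499
1 = −241·5653 + 793·1718
1 = 793·29983 − 4206·5653
So 5653·(-4206) ≡ 1 (mod 29983), giving 5653⁻¹ ≡ 25777.
x ≡ 5653⁻¹·28563 ≡ 25777·28563 ≡ 5903 (mod 29983).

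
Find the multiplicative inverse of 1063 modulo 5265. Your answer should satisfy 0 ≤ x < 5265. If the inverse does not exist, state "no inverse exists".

2422

Run Euclid on (5265, 1063):
5265 = 4*1063 + 1013
1063 = 1*1013 + 50
1013 = 20*50 + 13
50 = 3*13 + 11
13 = 1*11 + 2
11 = 5*2 + 1
2 = 2*1 + 0
gcd = 1, so the inverse exists. Back-substitute:
1 = 11 − 5·2
1 = −5·13 + 6·11
1 = 6·50 − 23·13
1 = −23·1013 + 466·50
1 = 466·1063 − 489·1013
1 = −489·5265 + 2422·1063
So 1063·2422 ≡ 1 (mod 5265).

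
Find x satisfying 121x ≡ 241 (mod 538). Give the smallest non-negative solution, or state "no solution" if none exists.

291

First find gcd(121, 538):
538 = 4×121 + 54
121 = 2×54 + 13
54 = 4×13 + 2
13 = 6×2 + 1
2 = 2×1 + 0
gcd = 1, so a unique solution mod 538 exists.
Back-substitute for the Bézout coefficients:
1 = 13 − 6·2
1 = −6·54 + 25·13
1 = 25·121 − 56·54
1 = −56·538 + 249·121
So 121·(249) ≡ 1 (mod 538), giving 121⁻¹ ≡ 249.
x ≡ 121⁻¹·241 ≡ 249·241 ≡ 291 (mod 538).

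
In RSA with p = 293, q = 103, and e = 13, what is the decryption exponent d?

27493

φ(n) = (p−1)(q−1) = 292·102 = 29784.
Need d with 13·d ≡ 1 (mod 29784). Apply the extended Euclidean algorithm:
29784 = 2291·13 + 1
13 = 13·1 + 0
Back-substitute:
1 = 29784 − 2291·13
So 13·(-2291) ≡ 1 (mod 29784), hence d ≡ -2291 ≡ 27493 (mod 29784).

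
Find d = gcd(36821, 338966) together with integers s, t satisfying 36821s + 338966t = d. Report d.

Repeated division:
338966 = 9*36821 + 7577
36821 = 4*7577 + 6513
7577 = 1*6513 + 1064
6513 = 6*1064 + 129
1064 = 8*129 + 32
129 = 4*32 + 1
32 = 32*1 + 0
gcd(36821, 338966) = 1.
Working backward:
1 = 129 − 4·32
1 = −4·1064 + 33·129
1 = 33·6513 − 202·1064
1 = −202·7577 + 235·6513
1 = 235·36821 − 1142·7577
1 = −1142·338966 + 10513·36821
So 1 = (-1142)·338966 + (10513)·36821.

1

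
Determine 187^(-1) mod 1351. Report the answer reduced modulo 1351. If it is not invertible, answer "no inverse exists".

Extended Euclidean algorithm:
1351 = 7·187 + 42
187 = 4·42 + 19
42 = 2·19 + 4
19 = 4·4 + 3
4 = 1·3 + 1
3 = 3·1 + 0
The gcd is 1. Working backward:
1 = 4 − 3
1 = −19 + 5·4
1 = 5·42 − 11·19
1 = −11·187 + 49·42
1 = 49·1351 − 354·187
Thus 187·(-354) ≡ 1 (mod 1351); reducing, -354 mod 1351 = 997.

997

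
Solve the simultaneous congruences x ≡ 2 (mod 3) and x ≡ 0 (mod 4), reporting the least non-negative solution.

8

Write x = 2 + 3·k. Then 3·k ≡ 0 − 2 ≡ 2 (mod 4).
Need 3⁻¹ mod 4. Extended Euclid on (4, 3):
4 = 1×3 + 1
3 = 3×1 + 0
Back-substitute:
1 = 4 − 3
3⁻¹ ≡ 3 (mod 4), so k ≡ 3·2 ≡ 2 (mod 4).
x = 2 + 3·2 = 8.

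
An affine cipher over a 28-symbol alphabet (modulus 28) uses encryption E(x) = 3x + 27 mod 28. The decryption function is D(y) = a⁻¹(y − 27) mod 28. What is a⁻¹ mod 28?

Extended Euclidean algorithm:
28 = 9·3 + 1
3 = 3·1 + 0
gcd = 1, so the inverse exists. Back-substitute:
1 = 28 − 9·3
So 3·(-9) ≡ 1 (mod 28), and -9 ≡ 19 (mod 28).

19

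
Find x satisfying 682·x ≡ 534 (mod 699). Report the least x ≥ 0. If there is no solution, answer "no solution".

462

First find gcd(682, 699):
699 = 1×682 + 17
682 = 40×17 + 2
17 = 8×2 + 1
2 = 2×1 + 0
gcd = 1, so a unique solution mod 699 exists.
Back-substitute for the Bézout coefficients:
1 = 17 − 8·2
1 = −8·682 + 321·17
1 = 321·699 − 329·682
So 682·(-329) ≡ 1 (mod 699), giving 682⁻¹ ≡ 370.
x ≡ 682⁻¹·534 ≡ 370·534 ≡ 462 (mod 699).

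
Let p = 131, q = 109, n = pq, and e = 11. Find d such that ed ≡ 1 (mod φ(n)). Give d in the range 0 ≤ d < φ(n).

φ(n) = (p−1)(q−1) = 130·108 = 14040.
Need d with 11·d ≡ 1 (mod 14040). Apply the extended Euclidean algorithm:
14040 = 1276·11 + 4
11 = 2·4 + 3
4 = 1·3 + 1
3 = 3·1 + 0
Back-substitute:
1 = 4 − 3
1 = −11 + 3·4
1 = 3·14040 − 3829·11
So 11·(-3829) ≡ 1 (mod 14040), hence d ≡ -3829 ≡ 10211 (mod 14040).

10211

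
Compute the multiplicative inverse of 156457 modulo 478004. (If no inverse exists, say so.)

Extended Euclidean algorithm:
478004 = 3×156457 + 8633
156457 = 18×8633 + 1063
8633 = 8×1063 + 129
1063 = 8×129 + 31
129 = 4×31 + 5
31 = 6×5 + 1
5 = 5×1 + 0
The gcd is 1. Working backward:
1 = 31 − 6·5
1 = −6·129 + 25·31
1 = 25·1063 − 206·129
1 = −206·8633 + 1673·1063
1 = 1673·156457 − 30320·8633
1 = −30320·478004 + 92633·156457
So 156457·92633 ≡ 1 (mod 478004).

92633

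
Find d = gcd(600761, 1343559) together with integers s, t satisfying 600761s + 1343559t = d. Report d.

7

Euclidean algorithm:
1343559 = 2×600761 + 142037
600761 = 4×142037 + 32613
142037 = 4×32613 + 11585
32613 = 2×11585 + 9443
11585 = 1×9443 + 2142
9443 = 4×2142 + 875
2142 = 2×875 + 392
875 = 2×392 + 91
392 = 4×91 + 28
91 = 3×28 + 7
28 = 4×7 + 0
gcd(600761, 1343559) = 7.
Express as a combination:
7 = 91 − 3·28
7 = −3·392 + 13·91
7 = 13·875 − 29·392
7 = −29·2142 + 71·875
7 = 71·9443 − 313·2142
7 = −313·11585 + 384·9443
7 = 384·32613 − 1081·11585
7 = −1081·142037 + 4708·32613
7 = 4708·600761 − 19913·142037
7 = −19913·1343559 + 44534·600761
So 7 = (-19913)·1343559 + (44534)·600761.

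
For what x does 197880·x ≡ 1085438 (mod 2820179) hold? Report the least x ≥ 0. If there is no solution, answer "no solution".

826591

First find gcd(197880, 2820179):
2820179 = 14*197880 + 49859
197880 = 3*49859 + 48303
49859 = 1*48303 + 1556
48303 = 31*1556 + 67
1556 = 23*67 + 15
67 = 4*15 + 7
15 = 2*7 + 1
7 = 7*1 + 0
gcd = 1, so a unique solution mod 2820179 exists.
Back-substitute for the Bézout coefficients:
1 = 15 − 2·7
1 = −2·67 + 9·15
1 = 9·1556 − 209·67
1 = −209·48303 + 6488·1556
1 = 6488·49859 − 6697·48303
1 = −6697·197880 + 26579·49859
1 = 26579·2820179 − 378803·197880
So 197880·(-378803) ≡ 1 (mod 2820179), giving 197880⁻¹ ≡ 2441376.
x ≡ 197880⁻¹·1085438 ≡ 2441376·1085438 ≡ 826591 (mod 2820179).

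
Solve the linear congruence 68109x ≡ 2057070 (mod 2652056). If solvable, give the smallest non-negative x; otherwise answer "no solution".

First find gcd(68109, 2652056):
2652056 = 38*68109 + 63914
68109 = 1*63914 + 4195
63914 = 15*4195 + 989
4195 = 4*989 + 239
989 = 4*239 + 33
239 = 7*33 + 8
33 = 4*8 + 1
8 = 8*1 + 0
gcd = 1, so a unique solution mod 2652056 exists.
Back-substitute for the Bézout coefficients:
1 = 33 − 4·8
1 = −4·239 + 29·33
1 = 29·989 − 120·239
1 = −120·4195 + 509·989
1 = 509·63914 − 7755·4195
1 = −7755·68109 + 8264·63914
1 = 8264·2652056 − 321787·68109
So 68109·(-321787) ≡ 1 (mod 2652056), giving 68109⁻¹ ≡ 2330269.
x ≡ 68109⁻¹·2057070 ≡ 2330269·2057070 ≡ 1533230 (mod 2652056).

1533230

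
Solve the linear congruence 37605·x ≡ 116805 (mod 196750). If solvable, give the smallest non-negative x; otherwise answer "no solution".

21491

First find gcd(37605, 196750):
196750 = 5×37605 + 8725
37605 = 4×8725 + 2705
8725 = 3×2705 + 610
2705 = 4×610 + 265
610 = 2×265 + 80
265 = 3×80 + 25
80 = 3×25 + 5
25 = 5×5 + 0
gcd = 5 and 5 | 116805, so solutions exist. Divide through by 5: 7521x ≡ 23361 (mod 39350).
Now find 7521⁻¹ mod 39350:
39350 = 5×7521 + 1745
7521 = 4×1745 + 541
1745 = 3×541 + 122
541 = 4×122 + 53
122 = 2×53 + 16
53 = 3×16 + 5
16 = 3×5 + 1
5 = 5×1 + 0
Back-substitute:
1 = 16 − 3·5
1 = −3·53 + 10·16
1 = 10·122 − 23·53
1 = −23·541 + 102·122
1 = 102·1745 − 329·541
1 = −329·7521 + 1418·1745
1 = 1418·39350 − 7419·7521
So 7521·(-7419) ≡ 1 (mod 39350), i.e. 7521⁻¹ ≡ 31931.
Then x ≡ 31931·23361 ≡ 21491 (mod 39350); the smallest non-negative solution is x = 21491.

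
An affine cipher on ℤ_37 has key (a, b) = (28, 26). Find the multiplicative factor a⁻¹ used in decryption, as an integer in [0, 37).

Extended Euclidean algorithm:
37 = 1×28 + 9
28 = 3×9 + 1
9 = 9×1 + 0
gcd = 1, so the inverse exists. Back-substitute:
1 = 28 − 3·9
1 = −3·37 + 4·28
So 28·4 ≡ 1 (mod 37).

4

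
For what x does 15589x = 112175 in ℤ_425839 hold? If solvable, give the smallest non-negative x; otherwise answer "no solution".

65212

First find gcd(15589, 425839):
425839 = 27×15589 + 4936
15589 = 3×4936 + 781
4936 = 6×781 + 250
781 = 3×250 + 31
250 = 8×31 + 2
31 = 15×2 + 1
2 = 2×1 + 0
gcd = 1, so a unique solution mod 425839 exists.
Back-substitute for the Bézout coefficients:
1 = 31 − 15·2
1 = −15·250 + 121·31
1 = 121·781 − 378·250
1 = −378·4936 + 2389·781
1 = 2389·15589 − 7545·4936
1 = −7545·425839 + 206104·15589
So 15589·(206104) ≡ 1 (mod 425839), giving 15589⁻¹ ≡ 206104.
x ≡ 15589⁻¹·112175 ≡ 206104·112175 ≡ 65212 (mod 425839).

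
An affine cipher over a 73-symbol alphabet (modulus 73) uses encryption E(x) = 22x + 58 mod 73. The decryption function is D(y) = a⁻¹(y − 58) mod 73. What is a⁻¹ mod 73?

10

Apply the Euclidean algorithm to 73 and 22:
73 = 3·22 + 7
22 = 3·7 + 1
7 = 7·1 + 0
gcd = 1, so the inverse exists. Back-substitute:
1 = 22 − 3·7
1 = −3·73 + 10·22
So 22·10 ≡ 1 (mod 73).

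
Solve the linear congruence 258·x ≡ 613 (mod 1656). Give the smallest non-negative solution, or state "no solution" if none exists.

gcd(258, 1656):
1656 = 6×258 + 108
258 = 2×108 + 42
108 = 2×42 + 24
42 = 1×24 + 18
24 = 1×18 + 6
18 = 3×6 + 0
gcd = 6, but 6 ∤ 613, so the congruence has no solution.

no solution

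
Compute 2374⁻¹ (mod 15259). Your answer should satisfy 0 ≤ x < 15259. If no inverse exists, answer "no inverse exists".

3593

Extended Euclidean algorithm:
15259 = 6·2374 + 1015
2374 = 2·1015 + 344
1015 = 2·344 + 327
344 = 1·327 + 17
327 = 19·17 + 4
17 = 4·4 + 1
4 = 4·1 + 0
Since gcd(2374, 15259) = 1, back-substitute to write 1 as a combination:
1 = 17 − 4·4
1 = −4·327 + 77·17
1 = 77·344 − 81·327
1 = −81·1015 + 239·344
1 = 239·2374 − 559·1015
1 = −559·15259 + 3593·2374
So 2374·3593 ≡ 1 (mod 15259).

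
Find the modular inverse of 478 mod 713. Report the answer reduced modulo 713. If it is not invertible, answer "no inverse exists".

446

Extended Euclidean algorithm:
713 = 1*478 + 235
478 = 2*235 + 8
235 = 29*8 + 3
8 = 2*3 + 2
3 = 1*2 + 1
2 = 2*1 + 0
The gcd is 1. Working backward:
1 = 3 − 2
1 = −8 + 3·3
1 = 3·235 − 88·8
1 = −88·478 + 179·235
1 = 179·713 − 267·478
Thus 478·(-267) ≡ 1 (mod 713); reducing, -267 mod 713 = 446.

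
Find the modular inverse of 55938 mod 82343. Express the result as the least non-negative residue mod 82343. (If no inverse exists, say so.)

Run Euclid on (82343, 55938):
82343 = 1×55938 + 26405
55938 = 2×26405 + 3128
26405 = 8×3128 + 1381
3128 = 2×1381 + 366
1381 = 3×366 + 283
366 = 1×283 + 83
283 = 3×83 + 34
83 = 2×34 + 15
34 = 2×15 + 4
15 = 3×4 + 3
4 = 1×3 + 1
3 = 3×1 + 0
Since gcd(55938, 82343) = 1, back-substitute to write 1 as a combination:
1 = 4 − 3
1 = −15 + 4·4
1 = 4·34 − 9·15
1 = −9·83 + 22·34
1 = 22·283 − 75·83
1 = −75·366 + 97·283
1 = 97·1381 − 366·366
1 = −366·3128 + 829·1381
1 = 829·26405 − 6998·3128
1 = −6998·55938 + 14825·26405
1 = 14825·82343 − 21823·55938
Thus 55938·(-21823) ≡ 1 (mod 82343); reducing, -21823 mod 82343 = 60520.

60520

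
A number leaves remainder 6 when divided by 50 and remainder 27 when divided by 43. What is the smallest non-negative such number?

156

Write x = 6 + 50·k. Then 50·k ≡ 27 − 6 ≡ 21 (mod 43).
Need 50⁻¹ mod 43. Extended Euclid on (43, 7):
43 = 6*7 + 1
7 = 7*1 + 0
Back-substitute:
1 = 43 − 6·7
50⁻¹ ≡ 37 (mod 43), so k ≡ 37·21 ≡ 3 (mod 43).
x = 6 + 50·3 = 156.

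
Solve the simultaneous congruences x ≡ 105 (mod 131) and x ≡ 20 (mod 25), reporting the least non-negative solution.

2070

Write x = 105 + 131·k. Then 131·k ≡ 20 − 105 ≡ 15 (mod 25).
Need 131⁻¹ mod 25. Extended Euclid on (25, 6):
25 = 4·6 + 1
6 = 6·1 + 0
Back-substitute:
1 = 25 − 4·6
131⁻¹ ≡ 21 (mod 25), so k ≡ 21·15 ≡ 15 (mod 25).
x = 105 + 131·15 = 2070.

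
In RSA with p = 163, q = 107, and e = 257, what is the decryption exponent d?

φ(n) = (p−1)(q−1) = 162·106 = 17172.
Need d with 257·d ≡ 1 (mod 17172). Apply the extended Euclidean algorithm:
17172 = 66*257 + 210
257 = 1*210 + 47
210 = 4*47 + 22
47 = 2*22 + 3
22 = 7*3 + 1
3 = 3*1 + 0
Back-substitute:
1 = 22 − 7·3
1 = −7·47 + 15·22
1 = 15·210 − 67·47
1 = −67·257 + 82·210
1 = 82·17172 − 5479·257
So 257·(-5479) ≡ 1 (mod 17172), hence d ≡ -5479 ≡ 11693 (mod 17172).

11693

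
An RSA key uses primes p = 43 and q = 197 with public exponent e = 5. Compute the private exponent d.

φ(n) = (p−1)(q−1) = 42·196 = 8232.
Need d with 5·d ≡ 1 (mod 8232). Apply the extended Euclidean algorithm:
8232 = 1646·5 + 2
5 = 2·2 + 1
2 = 2·1 + 0
Back-substitute:
1 = 5 − 2·2
1 = −2·8232 + 3293·5
So 5·3293 ≡ 1 (mod 8232), hence d = 3293.

3293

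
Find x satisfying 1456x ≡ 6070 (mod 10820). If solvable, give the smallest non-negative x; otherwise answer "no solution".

gcd(1456, 10820):
10820 = 7·1456 + 628
1456 = 2·628 + 200
628 = 3·200 + 28
200 = 7·28 + 4
28 = 7·4 + 0
gcd = 4, but 4 ∤ 6070, so the congruence has no solution.

no solution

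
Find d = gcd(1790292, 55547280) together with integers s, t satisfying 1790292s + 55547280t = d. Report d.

Apply Euclid's algorithm to 55547280 and 1790292:
55547280 = 31·1790292 + 48228
1790292 = 37·48228 + 5856
48228 = 8·5856 + 1380
5856 = 4·1380 + 336
1380 = 4·336 + 36
336 = 9·36 + 12
36 = 3·12 + 0
gcd(1790292, 55547280) = 12.
Express as a combination:
12 = 336 − 9·36
12 = −9·1380 + 37·336
12 = 37·5856 − 157·1380
12 = −157·48228 + 1293·5856
12 = 1293·1790292 − 47998·48228
12 = −47998·55547280 + 1489231·1790292
So 12 = (-47998)·55547280 + (1489231)·1790292.

12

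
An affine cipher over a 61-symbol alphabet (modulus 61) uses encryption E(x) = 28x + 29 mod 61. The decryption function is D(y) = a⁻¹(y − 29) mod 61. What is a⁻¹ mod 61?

24

Run Euclid on (61, 28):
61 = 2×28 + 5
28 = 5×5 + 3
5 = 1×3 + 2
3 = 1×2 + 1
2 = 2×1 + 0
gcd = 1, so the inverse exists. Back-substitute:
1 = 3 − 2
1 = −5 + 2·3
1 = 2·28 − 11·5
1 = −11·61 + 24·28
So 28·24 ≡ 1 (mod 61).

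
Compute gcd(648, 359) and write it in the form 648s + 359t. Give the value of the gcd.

1

Repeated division:
648 = 1×359 + 289
359 = 1×289 + 70
289 = 4×70 + 9
70 = 7×9 + 7
9 = 1×7 + 2
7 = 3×2 + 1
2 = 2×1 + 0
gcd(648, 359) = 1.
Express as a combination:
1 = 7 − 3·2
1 = −3·9 + 4·7
1 = 4·70 − 31·9
1 = −31·289 + 128·70
1 = 128·359 − 159·289
1 = −159·648 + 287·359
So 1 = (-159)·648 + (287)·359.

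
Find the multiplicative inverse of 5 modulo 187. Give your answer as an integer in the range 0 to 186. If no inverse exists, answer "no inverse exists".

75

Run Euclid on (187, 5):
187 = 37*5 + 2
5 = 2*2 + 1
2 = 2*1 + 0
gcd = 1, so the inverse exists. Back-substitute:
1 = 5 − 2·2
1 = −2·187 + 75·5
So 5·75 ≡ 1 (mod 187).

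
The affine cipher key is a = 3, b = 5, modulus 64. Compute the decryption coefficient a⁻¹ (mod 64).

Extended Euclidean algorithm:
64 = 21*3 + 1
3 = 3*1 + 0
gcd = 1, so the inverse exists. Back-substitute:
1 = 64 − 21·3
Hence 3⁻¹ ≡ -21 ≡ 43 (mod 64).

43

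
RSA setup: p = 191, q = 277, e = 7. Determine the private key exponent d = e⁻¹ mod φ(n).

φ(n) = (p−1)(q−1) = 190·276 = 52440.
Need d with 7·d ≡ 1 (mod 52440). Apply the extended Euclidean algorithm:
52440 = 7491·7 + 3
7 = 2·3 + 1
3 = 3·1 + 0
Back-substitute:
1 = 7 − 2·3
1 = −2·52440 + 14983·7
So 7·14983 ≡ 1 (mod 52440), hence d = 14983.

14983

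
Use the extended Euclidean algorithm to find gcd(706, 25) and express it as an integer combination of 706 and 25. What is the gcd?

Apply Euclid's algorithm to 706 and 25:
706 = 28·25 + 6
25 = 4·6 + 1
6 = 6·1 + 0
gcd(706, 25) = 1.
Back-substituting:
1 = 25 − 4·6
1 = −4·706 + 113·25
So 1 = (-4)·706 + (113)·25.

1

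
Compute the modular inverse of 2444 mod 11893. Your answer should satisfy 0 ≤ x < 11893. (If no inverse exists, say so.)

Run Euclid on (11893, 2444):
11893 = 4×2444 + 2117
2444 = 1×2117 + 327
2117 = 6×327 + 155
327 = 2×155 + 17
155 = 9×17 + 2
17 = 8×2 + 1
2 = 2×1 + 0
gcd = 1, so the inverse exists. Back-substitute:
1 = 17 − 8·2
1 = −8·155 + 73·17
1 = 73·327 − 154·155
1 = −154·2117 + 997·327
1 = 997·2444 − 1151·2117
1 = −1151·11893 + 5601·2444
So 2444·5601 ≡ 1 (mod 11893).

5601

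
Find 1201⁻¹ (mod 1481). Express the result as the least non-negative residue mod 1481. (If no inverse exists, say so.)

640

Extended Euclidean algorithm:
1481 = 1×1201 + 280
1201 = 4×280 + 81
280 = 3×81 + 37
81 = 2×37 + 7
37 = 5×7 + 2
7 = 3×2 + 1
2 = 2×1 + 0
The gcd is 1. Working backward:
1 = 7 − 3·2
1 = −3·37 + 16·7
1 = 16·81 − 35·37
1 = −35·280 + 121·81
1 = 121·1201 − 519·280
1 = −519·1481 + 640·1201
So 1201·640 ≡ 1 (mod 1481).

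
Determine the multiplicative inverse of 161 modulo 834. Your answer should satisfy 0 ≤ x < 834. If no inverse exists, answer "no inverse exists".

575

Apply the Euclidean algorithm to 834 and 161:
834 = 5·161 + 29
161 = 5·29 + 16
29 = 1·16 + 13
16 = 1·13 + 3
13 = 4·3 + 1
3 = 3·1 + 0
The gcd is 1. Working backward:
1 = 13 − 4·3
1 = −4·16 + 5·13
1 = 5·29 − 9·16
1 = −9·161 + 50·29
1 = 50·834 − 259·161
Thus 161·(-259) ≡ 1 (mod 834); reducing, -259 mod 834 = 575.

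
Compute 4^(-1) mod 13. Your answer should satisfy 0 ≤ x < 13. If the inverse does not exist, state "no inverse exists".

Run Euclid on (13, 4):
13 = 3*4 + 1
4 = 4*1 + 0
Since gcd(4, 13) = 1, back-substitute to write 1 as a combination:
1 = 13 − 3·4
Hence 4⁻¹ ≡ -3 ≡ 10 (mod 13).

10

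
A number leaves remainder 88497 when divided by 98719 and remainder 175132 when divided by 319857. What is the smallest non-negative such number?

12742638298

Write x = 88497 + 98719·k. Then 98719·k ≡ 175132 − 88497 ≡ 86635 (mod 319857).
Need 98719⁻¹ mod 319857. Extended Euclid on (319857, 98719):
319857 = 3·98719 + 23700
98719 = 4·23700 + 3919
23700 = 6·3919 + 186
3919 = 21·186 + 13
186 = 14·13 + 4
13 = 3·4 + 1
4 = 4·1 + 0
Back-substitute:
1 = 13 − 3·4
1 = −3·186 + 43·13
1 = 43·3919 − 906·186
1 = −906·23700 + 5479·3919
1 = 5479·98719 − 22822·23700
1 = −22822·319857 + 73945·98719
98719⁻¹ ≡ 73945 (mod 319857), so k ≡ 73945·86635 ≡ 129079 (mod 319857).
x = 88497 + 98719·129079 = 12742638298.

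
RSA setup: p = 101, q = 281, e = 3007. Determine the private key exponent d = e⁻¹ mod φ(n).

22143

φ(n) = (p−1)(q−1) = 100·280 = 28000.
Need d with 3007·d ≡ 1 (mod 28000). Apply the extended Euclidean algorithm:
28000 = 9×3007 + 937
3007 = 3×937 + 196
937 = 4×196 + 153
196 = 1×153 + 43
153 = 3×43 + 24
43 = 1×24 + 19
24 = 1×19 + 5
19 = 3×5 + 4
5 = 1×4 + 1
4 = 4×1 + 0
Back-substitute:
1 = 5 − 4
1 = −19 + 4·5
1 = 4·24 − 5·19
1 = −5·43 + 9·24
1 = 9·153 − 32·43
1 = −32·196 + 41·153
1 = 41·937 − 196·196
1 = −196·3007 + 629·937
1 = 629·28000 − 5857·3007
So 3007·(-5857) ≡ 1 (mod 28000), hence d ≡ -5857 ≡ 22143 (mod 28000).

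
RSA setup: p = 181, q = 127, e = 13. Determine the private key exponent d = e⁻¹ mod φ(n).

13957

φ(n) = (p−1)(q−1) = 180·126 = 22680.
Need d with 13·d ≡ 1 (mod 22680). Apply the extended Euclidean algorithm:
22680 = 1744·13 + 8
13 = 1·8 + 5
8 = 1·5 + 3
5 = 1·3 + 2
3 = 1·2 + 1
2 = 2·1 + 0
Back-substitute:
1 = 3 − 2
1 = −5 + 2·3
1 = 2·8 − 3·5
1 = −3·13 + 5·8
1 = 5·22680 − 8723·13
So 13·(-8723) ≡ 1 (mod 22680), hence d ≡ -8723 ≡ 13957 (mod 22680).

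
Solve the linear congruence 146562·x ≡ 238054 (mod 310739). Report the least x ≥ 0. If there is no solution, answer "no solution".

no solution

gcd(146562, 310739):
310739 = 2·146562 + 17615
146562 = 8·17615 + 5642
17615 = 3·5642 + 689
5642 = 8·689 + 130
689 = 5·130 + 39
130 = 3·39 + 13
39 = 3·13 + 0
gcd = 13, but 13 ∤ 238054, so the congruence has no solution.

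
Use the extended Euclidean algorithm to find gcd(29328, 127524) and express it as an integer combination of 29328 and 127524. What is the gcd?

12

Repeated division:
127524 = 4·29328 + 10212
29328 = 2·10212 + 8904
10212 = 1·8904 + 1308
8904 = 6·1308 + 1056
1308 = 1·1056 + 252
1056 = 4·252 + 48
252 = 5·48 + 12
48 = 4·12 + 0
gcd(29328, 127524) = 12.
Express as a combination:
12 = 252 − 5·48
12 = −5·1056 + 21·252
12 = 21·1308 − 26·1056
12 = −26·8904 + 177·1308
12 = 177·10212 − 203·8904
12 = −203·29328 + 583·10212
12 = 583·127524 − 2535·29328
So 12 = (583)·127524 + (-2535)·29328.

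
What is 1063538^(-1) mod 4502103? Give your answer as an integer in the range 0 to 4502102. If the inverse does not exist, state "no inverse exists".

1012901

Apply the Euclidean algorithm to 4502103 and 1063538:
4502103 = 4*1063538 + 247951
1063538 = 4*247951 + 71734
247951 = 3*71734 + 32749
71734 = 2*32749 + 6236
32749 = 5*6236 + 1569
6236 = 3*1569 + 1529
1569 = 1*1529 + 40
1529 = 38*40 + 9
40 = 4*9 + 4
9 = 2*4 + 1
4 = 4*1 + 0
gcd = 1, so the inverse exists. Back-substitute:
1 = 9 − 2·4
1 = −2·40 + 9·9
1 = 9·1529 − 344·40
1 = −344·1569 + 353·1529
1 = 353·6236 − 1403·1569
1 = −1403·32749 + 7368·6236
1 = 7368·71734 − 16139·32749
1 = −16139·247951 + 55785·71734
1 = 55785·1063538 − 239279·247951
1 = −239279·4502103 + 1012901·1063538
So 1063538·1012901 ≡ 1 (mod 4502103).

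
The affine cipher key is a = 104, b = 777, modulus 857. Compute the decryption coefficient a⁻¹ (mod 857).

Apply the Euclidean algorithm to 857 and 104:
857 = 8×104 + 25
104 = 4×25 + 4
25 = 6×4 + 1
4 = 4×1 + 0
gcd = 1, so the inverse exists. Back-substitute:
1 = 25 − 6·4
1 = −6·104 + 25·25
1 = 25·857 − 206·104
Thus 104·(-206) ≡ 1 (mod 857); reducing, -206 mod 857 = 651.

651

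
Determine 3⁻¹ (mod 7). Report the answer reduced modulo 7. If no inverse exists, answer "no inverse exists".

5

Apply the Euclidean algorithm to 7 and 3:
7 = 2·3 + 1
3 = 3·1 + 0
The gcd is 1. Working backward:
1 = 7 − 2·3
So 3·(-2) ≡ 1 (mod 7), and -2 ≡ 5 (mod 7).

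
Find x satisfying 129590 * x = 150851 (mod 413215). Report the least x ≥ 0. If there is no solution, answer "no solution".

no solution

gcd(129590, 413215):
413215 = 3×129590 + 24445
129590 = 5×24445 + 7365
24445 = 3×7365 + 2350
7365 = 3×2350 + 315
2350 = 7×315 + 145
315 = 2×145 + 25
145 = 5×25 + 20
25 = 1×20 + 5
20 = 4×5 + 0
gcd = 5, but 5 ∤ 150851, so the congruence has no solution.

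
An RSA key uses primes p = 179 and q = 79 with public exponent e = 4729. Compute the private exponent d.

12601

φ(n) = (p−1)(q−1) = 178·78 = 13884.
Need d with 4729·d ≡ 1 (mod 13884). Apply the extended Euclidean algorithm:
13884 = 2×4729 + 4426
4729 = 1×4426 + 303
4426 = 14×303 + 184
303 = 1×184 + 119
184 = 1×119 + 65
119 = 1×65 + 54
65 = 1×54 + 11
54 = 4×11 + 10
11 = 1×10 + 1
10 = 10×1 + 0
Back-substitute:
1 = 11 − 10
1 = −54 + 5·11
1 = 5·65 − 6·54
1 = −6·119 + 11·65
1 = 11·184 − 17·119
1 = −17·303 + 28·184
1 = 28·4426 − 409·303
1 = −409·4729 + 437·4426
1 = 437·13884 − 1283·4729
So 4729·(-1283) ≡ 1 (mod 13884), hence d ≡ -1283 ≡ 12601 (mod 13884).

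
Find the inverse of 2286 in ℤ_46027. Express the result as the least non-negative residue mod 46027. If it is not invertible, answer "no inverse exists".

Apply the Euclidean algorithm to 46027 and 2286:
46027 = 20·2286 + 307
2286 = 7·307 + 137
307 = 2·137 + 33
137 = 4·33 + 5
33 = 6·5 + 3
5 = 1·3 + 2
3 = 1·2 + 1
2 = 2·1 + 0
The gcd is 1. Working backward:
1 = 3 − 2
1 = −5 + 2·3
1 = 2·33 − 13·5
1 = −13·137 + 54·33
1 = 54·307 − 121·137
1 = −121·2286 + 901·307
1 = 901·46027 − 18141·2286
Thus 2286·(-18141) ≡ 1 (mod 46027); reducing, -18141 mod 46027 = 27886.

27886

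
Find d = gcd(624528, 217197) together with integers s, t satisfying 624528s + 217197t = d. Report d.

9

Euclidean algorithm:
624528 = 2×217197 + 190134
217197 = 1×190134 + 27063
190134 = 7×27063 + 693
27063 = 39×693 + 36
693 = 19×36 + 9
36 = 4×9 + 0
gcd(624528, 217197) = 9.
Working backward:
9 = 693 − 19·36
9 = −19·27063 + 742·693
9 = 742·190134 − 5213·27063
9 = −5213·217197 + 5955·190134
9 = 5955·624528 − 17123·217197
So 9 = (5955)·624528 + (-17123)·217197.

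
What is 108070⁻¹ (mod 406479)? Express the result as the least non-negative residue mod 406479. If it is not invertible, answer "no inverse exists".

243169

Run Euclid on (406479, 108070):
406479 = 3×108070 + 82269
108070 = 1×82269 + 25801
82269 = 3×25801 + 4866
25801 = 5×4866 + 1471
4866 = 3×1471 + 453
1471 = 3×453 + 112
453 = 4×112 + 5
112 = 22×5 + 2
5 = 2×2 + 1
2 = 2×1 + 0
gcd = 1, so the inverse exists. Back-substitute:
1 = 5 − 2·2
1 = −2·112 + 45·5
1 = 45·453 − 182·112
1 = −182·1471 + 591·453
1 = 591·4866 − 1955·1471
1 = −1955·25801 + 10366·4866
1 = 10366·82269 − 33053·25801
1 = −33053·108070 + 43419·82269
1 = 43419·406479 − 163310·108070
Hence 108070⁻¹ ≡ -163310 ≡ 243169 (mod 406479).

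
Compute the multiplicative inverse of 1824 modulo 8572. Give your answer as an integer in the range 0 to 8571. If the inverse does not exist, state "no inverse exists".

no inverse exists

Compute gcd(1824, 8572):
8572 = 4×1824 + 1276
1824 = 1×1276 + 548
1276 = 2×548 + 180
548 = 3×180 + 8
180 = 22×8 + 4
8 = 2×4 + 0
gcd(1824, 8572) = 4 ≠ 1, so 1824 has no multiplicative inverse modulo 8572.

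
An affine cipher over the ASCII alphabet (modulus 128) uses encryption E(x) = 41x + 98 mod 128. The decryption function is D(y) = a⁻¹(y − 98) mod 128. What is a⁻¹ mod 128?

Extended Euclidean algorithm:
128 = 3×41 + 5
41 = 8×5 + 1
5 = 5×1 + 0
gcd = 1, so the inverse exists. Back-substitute:
1 = 41 − 8·5
1 = −8·128 + 25·41
So 41·25 ≡ 1 (mod 128).

25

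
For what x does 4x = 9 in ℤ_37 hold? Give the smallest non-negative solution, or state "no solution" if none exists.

First find gcd(4, 37):
37 = 9×4 + 1
4 = 4×1 + 0
gcd = 1, so a unique solution mod 37 exists.
Back-substitute for the Bézout coefficients:
1 = 37 − 9·4
So 4·(-9) ≡ 1 (mod 37), giving 4⁻¹ ≡ 28.
x ≡ 4⁻¹·9 ≡ 28·9 ≡ 30 (mod 37).

30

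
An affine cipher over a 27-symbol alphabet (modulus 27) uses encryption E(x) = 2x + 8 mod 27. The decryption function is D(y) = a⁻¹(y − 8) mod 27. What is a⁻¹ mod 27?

gcd(27, 2) by repeated division:
27 = 13*2 + 1
2 = 2*1 + 0
gcd = 1, so the inverse exists. Back-substitute:
1 = 27 − 13·2
Hence 2⁻¹ ≡ -13 ≡ 14 (mod 27).

14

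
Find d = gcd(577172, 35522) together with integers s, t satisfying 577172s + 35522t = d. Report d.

Apply Euclid's algorithm to 577172 and 35522:
577172 = 16·35522 + 8820
35522 = 4·8820 + 242
8820 = 36·242 + 108
242 = 2·108 + 26
108 = 4·26 + 4
26 = 6·4 + 2
4 = 2·2 + 0
gcd(577172, 35522) = 2.
Back-substituting:
2 = 26 − 6·4
2 = −6·108 + 25·26
2 = 25·242 − 56·108
2 = −56·8820 + 2041·242
2 = 2041·35522 − 8220·8820
2 = −8220·577172 + 133561·35522
So 2 = (-8220)·577172 + (133561)·35522.

2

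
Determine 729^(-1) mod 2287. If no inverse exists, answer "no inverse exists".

gcd(2287, 729) by repeated division:
2287 = 3*729 + 100
729 = 7*100 + 29
100 = 3*29 + 13
29 = 2*13 + 3
13 = 4*3 + 1
3 = 3*1 + 0
Since gcd(729, 2287) = 1, back-substitute to write 1 as a combination:
1 = 13 − 4·3
1 = −4·29 + 9·13
1 = 9·100 − 31·29
1 = −31·729 + 226·100
1 = 226·2287 − 709·729
Hence 729⁻¹ ≡ -709 ≡ 1578 (mod 2287).

1578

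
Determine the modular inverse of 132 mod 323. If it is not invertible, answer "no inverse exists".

208

Run Euclid on (323, 132):
323 = 2*132 + 59
132 = 2*59 + 14
59 = 4*14 + 3
14 = 4*3 + 2
3 = 1*2 + 1
2 = 2*1 + 0
The gcd is 1. Working backward:
1 = 3 − 2
1 = −14 + 5·3
1 = 5·59 − 21·14
1 = −21·132 + 47·59
1 = 47·323 − 115·132
Thus 132·(-115) ≡ 1 (mod 323); reducing, -115 mod 323 = 208.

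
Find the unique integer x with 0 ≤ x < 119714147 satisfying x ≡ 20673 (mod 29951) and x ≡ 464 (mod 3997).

Write x = 20673 + 29951·k. Then 29951·k ≡ 464 − 20673 ≡ 3773 (mod 3997).
Need 29951⁻¹ mod 3997. Extended Euclid on (3997, 1972):
3997 = 2×1972 + 53
1972 = 37×53 + 11
53 = 4×11 + 9
11 = 1×9 + 2
9 = 4×2 + 1
2 = 2×1 + 0
Back-substitute:
1 = 9 − 4·2
1 = −4·11 + 5·9
1 = 5·53 − 24·11
1 = −24·1972 + 893·53
1 = 893·3997 − 1810·1972
29951⁻¹ ≡ 2187 (mod 3997), so k ≡ 2187·3773 ≡ 1743 (mod 3997).
x = 20673 + 29951·1743 = 52225266.

52225266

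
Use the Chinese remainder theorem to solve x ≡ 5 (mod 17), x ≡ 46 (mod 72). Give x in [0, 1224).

Write x = 5 + 17·k. Then 17·k ≡ 46 − 5 ≡ 41 (mod 72).
Need 17⁻¹ mod 72. Extended Euclid on (72, 17):
72 = 4×17 + 4
17 = 4×4 + 1
4 = 4×1 + 0
Back-substitute:
1 = 17 − 4·4
1 = −4·72 + 17·17
17⁻¹ ≡ 17 (mod 72), so k ≡ 17·41 ≡ 49 (mod 72).
x = 5 + 17·49 = 838.

838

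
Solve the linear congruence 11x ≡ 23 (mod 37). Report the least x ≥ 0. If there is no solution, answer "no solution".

29

First find gcd(11, 37):
37 = 3*11 + 4
11 = 2*4 + 3
4 = 1*3 + 1
3 = 3*1 + 0
gcd = 1, so a unique solution mod 37 exists.
Back-substitute for the Bézout coefficients:
1 = 4 − 3
1 = −11 + 3·4
1 = 3·37 − 10·11
So 11·(-10) ≡ 1 (mod 37), giving 11⁻¹ ≡ 27.
x ≡ 11⁻¹·23 ≡ 27·23 ≡ 29 (mod 37).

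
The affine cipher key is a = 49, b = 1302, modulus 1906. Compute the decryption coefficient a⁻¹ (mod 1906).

389

Run Euclid on (1906, 49):
1906 = 38·49 + 44
49 = 1·44 + 5
44 = 8·5 + 4
5 = 1·4 + 1
4 = 4·1 + 0
gcd = 1, so the inverse exists. Back-substitute:
1 = 5 − 4
1 = −44 + 9·5
1 = 9·49 − 10·44
1 = −10·1906 + 389·49
So 49·389 ≡ 1 (mod 1906).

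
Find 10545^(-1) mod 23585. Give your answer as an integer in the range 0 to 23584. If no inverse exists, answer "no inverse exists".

no inverse exists

Compute gcd(10545, 23585):
23585 = 2*10545 + 2495
10545 = 4*2495 + 565
2495 = 4*565 + 235
565 = 2*235 + 95
235 = 2*95 + 45
95 = 2*45 + 5
45 = 9*5 + 0
The gcd is 5, not 1, hence no inverse exists.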